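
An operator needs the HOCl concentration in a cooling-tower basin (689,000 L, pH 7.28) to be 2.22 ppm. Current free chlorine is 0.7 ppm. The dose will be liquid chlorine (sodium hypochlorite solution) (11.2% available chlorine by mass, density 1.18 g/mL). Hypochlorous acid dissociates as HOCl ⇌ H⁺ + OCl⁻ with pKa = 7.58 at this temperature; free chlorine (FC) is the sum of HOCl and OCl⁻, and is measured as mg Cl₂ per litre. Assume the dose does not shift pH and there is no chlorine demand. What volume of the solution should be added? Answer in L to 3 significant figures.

13.7 L

[OCl⁻]/[HOCl] = 10^(pH − pKa) = 10^(7.28 − 7.58) = 0.5012; fraction as HOCl = 1/(1 + 0.5012) = 0.6661.
Free chlorine required for 2.22 ppm HOCl: 2.22 / 0.6661 = 3.333 ppm.
FC to add: 3.333 − 0.7 = 2.633 mg/L as Cl₂.
Cl₂ equivalent: 2.633 mg/L × 689,000 L = 1814 g.
Product at 11.2% available Cl: 1814 / 0.112 = 16,200 g.
Volume: 16,200 g ÷ 1.18 g/mL = 13,720 mL.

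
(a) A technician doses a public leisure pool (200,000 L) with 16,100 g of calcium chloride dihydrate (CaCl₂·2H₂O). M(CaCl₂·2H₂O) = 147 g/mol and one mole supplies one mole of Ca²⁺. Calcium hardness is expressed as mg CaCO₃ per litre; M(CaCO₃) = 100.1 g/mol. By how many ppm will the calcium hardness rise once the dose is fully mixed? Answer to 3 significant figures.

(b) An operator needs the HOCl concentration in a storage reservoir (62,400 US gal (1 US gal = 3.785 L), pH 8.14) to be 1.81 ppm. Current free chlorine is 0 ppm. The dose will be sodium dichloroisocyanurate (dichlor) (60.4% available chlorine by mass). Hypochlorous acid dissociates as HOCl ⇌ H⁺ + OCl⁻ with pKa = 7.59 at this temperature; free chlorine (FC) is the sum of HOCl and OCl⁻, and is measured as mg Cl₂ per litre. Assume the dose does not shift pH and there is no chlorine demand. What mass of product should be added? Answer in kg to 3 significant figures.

(a) 54.8 ppm; (b) 3.22 kg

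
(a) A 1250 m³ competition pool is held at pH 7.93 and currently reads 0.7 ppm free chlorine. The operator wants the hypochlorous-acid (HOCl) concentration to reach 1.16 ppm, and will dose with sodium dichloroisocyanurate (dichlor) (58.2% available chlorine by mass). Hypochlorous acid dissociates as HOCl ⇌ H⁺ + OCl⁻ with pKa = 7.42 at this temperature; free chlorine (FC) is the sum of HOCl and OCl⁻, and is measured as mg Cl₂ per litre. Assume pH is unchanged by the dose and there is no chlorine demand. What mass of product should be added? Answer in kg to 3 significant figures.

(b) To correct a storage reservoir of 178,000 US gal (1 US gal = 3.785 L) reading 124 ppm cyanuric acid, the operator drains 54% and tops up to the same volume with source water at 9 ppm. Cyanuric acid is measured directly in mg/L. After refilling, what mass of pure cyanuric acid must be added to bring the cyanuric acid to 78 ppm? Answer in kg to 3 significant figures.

(a) 9.05 kg; (b) 10.8 kg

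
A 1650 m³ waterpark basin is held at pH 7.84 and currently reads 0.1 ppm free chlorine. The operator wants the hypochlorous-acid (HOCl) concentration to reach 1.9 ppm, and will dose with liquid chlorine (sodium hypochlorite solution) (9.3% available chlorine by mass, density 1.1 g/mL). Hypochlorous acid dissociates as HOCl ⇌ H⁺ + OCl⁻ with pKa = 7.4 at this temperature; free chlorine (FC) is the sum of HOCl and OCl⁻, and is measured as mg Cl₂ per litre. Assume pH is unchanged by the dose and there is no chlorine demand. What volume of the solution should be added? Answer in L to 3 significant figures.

113 L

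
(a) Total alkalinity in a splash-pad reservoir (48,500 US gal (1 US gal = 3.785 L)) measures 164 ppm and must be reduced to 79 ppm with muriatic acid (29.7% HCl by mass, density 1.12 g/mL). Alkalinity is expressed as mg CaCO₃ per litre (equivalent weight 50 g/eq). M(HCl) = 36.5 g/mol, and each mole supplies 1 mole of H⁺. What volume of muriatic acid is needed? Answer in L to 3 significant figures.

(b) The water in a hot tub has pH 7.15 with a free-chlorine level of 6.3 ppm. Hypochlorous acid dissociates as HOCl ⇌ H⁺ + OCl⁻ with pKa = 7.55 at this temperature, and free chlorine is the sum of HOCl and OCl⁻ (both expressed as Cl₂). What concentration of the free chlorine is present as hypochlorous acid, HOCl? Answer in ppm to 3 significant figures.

(a) 34.2 L; (b) 4.51 ppm

(a) Volume: 48,500 US gal × 3.785 L/gal = 183,572 L.
(a) Alkalinity to neutralize: (164 − 79) = 85 mg/L as CaCO₃ × 183,572 L = 15,600 g as CaCO₃.
(a) Equivalents of H⁺ required: 15,600 ÷ 50 g/eq = 312.1 eq = 312.1 mol HCl.
(a) Mass of HCl: 312.1 × 36.5 = 11,390 g.
(a) Mass of 29.7% solution: 11,390 / 0.297 = 38,350 g.
(a) Volume: 38,350 g ÷ 1.12 g/mL = 34,240 mL.

(b) [OCl⁻]/[HOCl] = 10^(pH − pKa) = 10^(7.15 − 7.55) = 10^-0.40 = 0.3981.
(b) Fraction as HOCl = 1 / (1 + 0.3981) = 0.7153.
(b) HOCl = 0.7153 × 6.3 ppm = 4.506 ppm.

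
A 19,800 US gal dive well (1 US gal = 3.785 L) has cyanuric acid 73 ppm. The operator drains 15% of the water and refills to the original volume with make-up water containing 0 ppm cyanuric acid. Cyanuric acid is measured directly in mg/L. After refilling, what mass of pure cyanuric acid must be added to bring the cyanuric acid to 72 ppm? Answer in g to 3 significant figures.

Volume: 19,800 US gal × 3.785 L/gal = 74,943 L.
After draining 15% and refilling: 73 × 0.85 + 0 × 0.15 = 62.05 ppm.
Deficit to target: 72 − 62.05 = 9.95 mg/L.
Mass: 9.95 mg/L × 74,943 L = 745.7 g cyanuric acid.

746 g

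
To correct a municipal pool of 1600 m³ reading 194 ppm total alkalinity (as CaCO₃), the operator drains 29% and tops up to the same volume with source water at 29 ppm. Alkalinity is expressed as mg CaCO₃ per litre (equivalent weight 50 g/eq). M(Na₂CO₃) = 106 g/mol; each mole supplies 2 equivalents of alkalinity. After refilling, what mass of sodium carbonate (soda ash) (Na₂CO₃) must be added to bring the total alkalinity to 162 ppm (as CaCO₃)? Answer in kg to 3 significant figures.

26.9 kg

Volume: 1600 m³ = 1,600,000 L.
After draining 29% and refilling: 194 × 0.71 + 29 × 0.29 = 146.15 ppm.
Deficit to target: 162 − 146.15 = 15.85 mg/L.
As CaCO₃: 15.85 mg/L × 1,600,000 L = 25,360 g; ÷ 50 g/eq ÷ 2 = 253.6 mol Na₂CO₃.
Mass: 253.6 × 106 = 26,880 g.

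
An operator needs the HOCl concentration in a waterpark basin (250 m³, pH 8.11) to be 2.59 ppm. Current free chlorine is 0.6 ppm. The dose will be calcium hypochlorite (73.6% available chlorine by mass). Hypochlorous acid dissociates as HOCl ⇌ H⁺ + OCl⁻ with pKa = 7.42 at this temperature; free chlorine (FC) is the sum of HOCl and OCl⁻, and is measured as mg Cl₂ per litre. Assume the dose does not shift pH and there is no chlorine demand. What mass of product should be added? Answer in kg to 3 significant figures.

Volume: 250 m³ = 250,000 L.
[OCl⁻]/[HOCl] = 10^(pH − pKa) = 10^(8.11 − 7.42) = 4.898; fraction as HOCl = 1/(1 + 4.898) = 0.1696.
Free chlorine required for 2.59 ppm HOCl: 2.59 / 0.1696 = 15.28 ppm.
FC to add: 15.28 − 0.6 = 14.68 mg/L as Cl₂.
Cl₂ equivalent: 14.68 mg/L × 250,000 L = 3669 g.
Product at 73.6% available Cl: 3669 / 0.736 = 4985 g.

4.98 kg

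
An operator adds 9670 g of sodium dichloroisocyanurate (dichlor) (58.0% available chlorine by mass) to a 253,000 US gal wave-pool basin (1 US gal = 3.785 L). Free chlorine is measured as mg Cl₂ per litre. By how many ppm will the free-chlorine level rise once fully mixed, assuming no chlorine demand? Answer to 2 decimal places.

Volume: 253,000 US gal × 3.785 L/gal = 957,605 L.
Available chlorine delivered: 9670 g × 0.58 = 5609 g as Cl₂.
Concentration rise: 5609 g / 957,605 L = 5.857 mg/L = 5.86 ppm.

5.86 ppm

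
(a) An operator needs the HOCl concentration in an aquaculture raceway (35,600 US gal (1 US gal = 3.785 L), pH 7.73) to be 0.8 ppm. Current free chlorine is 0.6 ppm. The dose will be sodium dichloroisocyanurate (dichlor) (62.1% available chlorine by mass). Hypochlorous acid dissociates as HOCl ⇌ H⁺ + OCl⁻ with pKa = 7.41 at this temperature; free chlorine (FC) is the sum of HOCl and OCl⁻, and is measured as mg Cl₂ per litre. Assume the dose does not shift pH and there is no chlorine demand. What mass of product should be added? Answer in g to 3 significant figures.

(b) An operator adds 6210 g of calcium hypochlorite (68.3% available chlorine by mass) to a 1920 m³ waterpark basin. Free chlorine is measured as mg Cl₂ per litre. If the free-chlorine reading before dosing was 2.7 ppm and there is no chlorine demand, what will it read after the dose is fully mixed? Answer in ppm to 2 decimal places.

(a) Volume: 35,600 US gal × 3.785 L/gal = 134,746 L.
(a) [OCl⁻]/[HOCl] = 10^(pH − pKa) = 10^(7.73 − 7.41) = 2.089; fraction as HOCl = 1/(1 + 2.089) = 0.3237.
(a) Free chlorine required for 0.8 ppm HOCl: 0.8 / 0.3237 = 2.471 ppm.
(a) FC to add: 2.471 − 0.6 = 1.871 mg/L as Cl₂.
(a) Cl₂ equivalent: 1.871 mg/L × 134,746 L = 252.2 g.
(a) Product at 62.1% available Cl: 252.2 / 0.621 = 406.1 g.

(b) Volume: 1920 m³ = 1,920,000 L.
(b) Available chlorine delivered: 6210 g × 0.683 = 4241 g as Cl₂.
(b) Concentration rise: 4241 g / 1,920,000 L = 2.209 mg/L = 2.21 ppm.
(b) Final FC: 2.7 + 2.21 = 4.91 ppm.

(a) 406 g; (b) 4.91 ppm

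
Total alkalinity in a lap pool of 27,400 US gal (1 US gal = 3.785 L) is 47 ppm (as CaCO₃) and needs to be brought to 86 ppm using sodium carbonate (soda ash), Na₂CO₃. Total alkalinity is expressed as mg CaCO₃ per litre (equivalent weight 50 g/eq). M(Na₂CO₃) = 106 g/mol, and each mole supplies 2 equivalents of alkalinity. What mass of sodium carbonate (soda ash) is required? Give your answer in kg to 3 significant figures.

4.29 kg

Volume: 27,400 US gal × 3.785 L/gal = 103,709 L.
Alkalinity to add: (86 − 47) = 39 mg/L as CaCO₃ × 103,709 L = 4045 g as CaCO₃.
Equivalents: 4045 g ÷ 50 g/eq = 80.89 eq.
Each mole of Na₂CO₃ supplies 2 eq, so 80.89 / 2 = 40.45 mol.
Mass: 40.45 mol × 106 g/mol = 4287 g.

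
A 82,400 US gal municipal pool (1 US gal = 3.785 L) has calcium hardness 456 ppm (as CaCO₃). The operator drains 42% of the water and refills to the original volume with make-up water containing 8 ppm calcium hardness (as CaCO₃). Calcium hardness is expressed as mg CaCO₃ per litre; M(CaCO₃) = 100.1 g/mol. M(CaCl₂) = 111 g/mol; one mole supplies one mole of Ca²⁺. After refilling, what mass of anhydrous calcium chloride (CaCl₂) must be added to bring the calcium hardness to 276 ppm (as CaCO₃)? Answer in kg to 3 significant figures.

Volume: 82,400 US gal × 3.785 L/gal = 311,884 L.
After draining 42% and refilling: 456 × 0.58 + 8 × 0.42 = 267.84 ppm.
Deficit to target: 276 − 267.84 = 8.16 mg/L.
As CaCO₃: 8.16 mg/L × 311,884 L = 2545 g; ÷ 100.1 = 25.42 mol Ca²⁺.
Mass: 25.42 × 111 = 2822 g.

2.82 kg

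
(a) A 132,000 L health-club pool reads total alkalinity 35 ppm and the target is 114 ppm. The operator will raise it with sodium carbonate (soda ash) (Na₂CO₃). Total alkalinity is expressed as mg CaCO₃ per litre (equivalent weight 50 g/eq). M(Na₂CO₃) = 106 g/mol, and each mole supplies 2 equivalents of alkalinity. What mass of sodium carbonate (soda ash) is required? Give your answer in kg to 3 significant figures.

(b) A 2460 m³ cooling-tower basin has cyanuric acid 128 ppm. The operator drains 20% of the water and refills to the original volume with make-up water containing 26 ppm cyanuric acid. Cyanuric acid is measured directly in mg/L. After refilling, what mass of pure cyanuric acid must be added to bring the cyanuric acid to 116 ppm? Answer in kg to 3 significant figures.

(a) 11.1 kg; (b) 20.7 kg

(a) Alkalinity to add: (114 − 35) = 79 mg/L as CaCO₃ × 132,000 L = 10,430 g as CaCO₃.
(a) Equivalents: 10,430 g ÷ 50 g/eq = 208.6 eq.
(a) Each mole of Na₂CO₃ supplies 2 eq, so 208.6 / 2 = 104.3 mol.
(a) Mass: 104.3 mol × 106 g/mol = 11,050 g.

(b) Volume: 2460 m³ = 2,460,000 L.
(b) After draining 20% and refilling: 128 × 0.80 + 26 × 0.20 = 107.6 ppm.
(b) Deficit to target: 116 − 107.6 = 8.4 mg/L.
(b) Mass: 8.4 mg/L × 2,460,000 L = 20,660 g cyanuric acid.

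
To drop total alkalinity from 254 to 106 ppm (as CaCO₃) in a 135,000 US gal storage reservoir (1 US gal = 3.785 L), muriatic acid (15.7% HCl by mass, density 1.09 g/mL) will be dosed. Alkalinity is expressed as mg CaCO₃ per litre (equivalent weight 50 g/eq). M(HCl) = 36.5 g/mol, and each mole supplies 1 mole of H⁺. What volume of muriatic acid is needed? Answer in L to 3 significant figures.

323 L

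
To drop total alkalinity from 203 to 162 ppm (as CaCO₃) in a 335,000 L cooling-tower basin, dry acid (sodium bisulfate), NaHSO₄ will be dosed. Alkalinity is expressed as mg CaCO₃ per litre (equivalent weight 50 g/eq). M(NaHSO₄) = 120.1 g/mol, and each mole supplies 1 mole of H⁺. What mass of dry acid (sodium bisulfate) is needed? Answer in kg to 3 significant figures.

Alkalinity to neutralize: (203 − 162) = 41 mg/L as CaCO₃ × 335,000 L = 13,740 g as CaCO₃.
Equivalents of H⁺ required: 13,740 ÷ 50 g/eq = 274.7 eq = 274.7 mol NaHSO₄.
Mass of NaHSO₄: 274.7 × 120.1 = 32,990 g.

33.0 kg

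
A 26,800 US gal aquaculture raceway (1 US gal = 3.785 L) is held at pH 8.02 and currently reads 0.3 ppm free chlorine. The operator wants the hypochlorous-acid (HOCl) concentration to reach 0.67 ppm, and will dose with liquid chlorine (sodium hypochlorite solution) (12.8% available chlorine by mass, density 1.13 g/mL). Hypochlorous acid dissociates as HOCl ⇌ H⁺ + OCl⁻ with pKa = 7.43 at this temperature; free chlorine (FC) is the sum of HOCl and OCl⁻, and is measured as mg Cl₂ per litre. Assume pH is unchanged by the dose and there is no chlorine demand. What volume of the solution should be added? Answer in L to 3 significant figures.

2.09 L

Volume: 26,800 US gal × 3.785 L/gal = 101,438 L.
[OCl⁻]/[HOCl] = 10^(pH − pKa) = 10^(8.02 − 7.43) = 3.89; fraction as HOCl = 1/(1 + 3.89) = 0.2045.
Free chlorine required for 0.67 ppm HOCl: 0.67 / 0.2045 = 3.277 ppm.
FC to add: 3.277 − 0.3 = 2.977 mg/L as Cl₂.
Cl₂ equivalent: 2.977 mg/L × 101,438 L = 301.9 g.
Product at 12.8% available Cl: 301.9 / 0.128 = 2359 g.
Volume: 2359 g ÷ 1.13 g/mL = 2088 mL.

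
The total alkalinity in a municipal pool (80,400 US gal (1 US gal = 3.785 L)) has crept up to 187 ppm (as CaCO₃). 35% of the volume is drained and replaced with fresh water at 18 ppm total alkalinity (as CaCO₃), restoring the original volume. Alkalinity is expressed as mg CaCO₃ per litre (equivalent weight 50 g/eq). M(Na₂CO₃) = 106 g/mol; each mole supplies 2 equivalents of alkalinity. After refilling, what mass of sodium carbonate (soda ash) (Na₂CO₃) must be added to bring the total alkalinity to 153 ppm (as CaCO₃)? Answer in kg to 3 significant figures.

8.11 kg

Volume: 80,400 US gal × 3.785 L/gal = 304,314 L.
After draining 35% and refilling: 187 × 0.65 + 18 × 0.35 = 127.85 ppm.
Deficit to target: 153 − 127.85 = 25.15 mg/L.
As CaCO₃: 25.15 mg/L × 304,314 L = 7653 g; ÷ 50 g/eq ÷ 2 = 76.53 mol Na₂CO₃.
Mass: 76.53 × 106 = 8113 g.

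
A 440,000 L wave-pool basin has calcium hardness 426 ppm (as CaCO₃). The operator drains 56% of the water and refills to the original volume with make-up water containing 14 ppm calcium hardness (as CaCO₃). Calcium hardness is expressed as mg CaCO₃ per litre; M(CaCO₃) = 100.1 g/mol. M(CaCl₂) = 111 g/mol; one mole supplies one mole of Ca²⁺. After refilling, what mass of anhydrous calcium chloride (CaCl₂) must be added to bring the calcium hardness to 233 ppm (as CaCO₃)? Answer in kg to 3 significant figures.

18.4 kg

After draining 56% and refilling: 426 × 0.44 + 14 × 0.56 = 195.28 ppm.
Deficit to target: 233 − 195.28 = 37.72 mg/L.
As CaCO₃: 37.72 mg/L × 440,000 L = 16,600 g; ÷ 100.1 = 165.8 mol Ca²⁺.
Mass: 165.8 × 111 = 18,400 g.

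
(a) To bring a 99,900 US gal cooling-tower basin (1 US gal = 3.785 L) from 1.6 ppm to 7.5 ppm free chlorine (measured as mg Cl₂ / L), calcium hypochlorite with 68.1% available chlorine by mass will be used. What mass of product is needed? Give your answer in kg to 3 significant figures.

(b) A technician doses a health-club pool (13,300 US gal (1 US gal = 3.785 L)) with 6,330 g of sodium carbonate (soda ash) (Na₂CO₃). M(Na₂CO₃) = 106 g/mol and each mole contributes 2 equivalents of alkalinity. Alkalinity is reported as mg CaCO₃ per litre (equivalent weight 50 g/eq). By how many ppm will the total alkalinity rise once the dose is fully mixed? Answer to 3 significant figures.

(a) 3.28 kg; (b) 119 ppm

(a) Volume: 99,900 US gal × 3.785 L/gal = 378,122 L.
(a) Chlorine deficit: 7.5 − 1.6 = 5.9 ppm = 5.9 mg/L as Cl₂.
(a) Cl₂ equivalent needed: 5.9 mg/L × 378,122 L = 2,231,000 mg = 2231 g.
(a) Product at 68.1% available chlorine: 2231 / 0.681 = 3276 g.

(b) Volume: 13,300 US gal × 3.785 L/gal = 50,340 L.
(b) Moles of Na₂CO₃: 6,330 g ÷ 106 g/mol = 59.72 mol → 119.4 eq of alkalinity.
(b) As CaCO₃: 119.4 eq × 50 g/eq = 5972 g.
(b) Rise: 5972 g / 50,340 L × 1000 = 118.6 mg/L.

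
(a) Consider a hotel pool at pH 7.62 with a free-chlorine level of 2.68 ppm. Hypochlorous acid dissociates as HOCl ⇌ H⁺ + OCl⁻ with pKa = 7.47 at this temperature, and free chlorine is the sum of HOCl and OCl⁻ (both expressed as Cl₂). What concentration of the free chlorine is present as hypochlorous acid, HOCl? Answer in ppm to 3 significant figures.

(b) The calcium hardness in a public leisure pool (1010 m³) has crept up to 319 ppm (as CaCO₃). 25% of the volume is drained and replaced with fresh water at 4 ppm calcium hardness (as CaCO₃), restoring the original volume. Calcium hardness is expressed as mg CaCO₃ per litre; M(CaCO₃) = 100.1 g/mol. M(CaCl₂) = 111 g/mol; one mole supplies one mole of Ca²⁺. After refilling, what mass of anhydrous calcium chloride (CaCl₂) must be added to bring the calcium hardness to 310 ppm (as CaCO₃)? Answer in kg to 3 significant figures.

(a) 1.11 ppm; (b) 78.1 kg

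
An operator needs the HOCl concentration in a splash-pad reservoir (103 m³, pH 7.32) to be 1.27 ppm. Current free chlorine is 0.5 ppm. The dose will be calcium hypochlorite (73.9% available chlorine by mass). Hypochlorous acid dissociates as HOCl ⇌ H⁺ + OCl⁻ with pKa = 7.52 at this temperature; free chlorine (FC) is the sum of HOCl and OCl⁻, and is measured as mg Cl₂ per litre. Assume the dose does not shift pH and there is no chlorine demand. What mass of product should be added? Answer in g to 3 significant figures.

219 g

Volume: 103 m³ = 103,000 L.
[OCl⁻]/[HOCl] = 10^(pH − pKa) = 10^(7.32 − 7.52) = 0.631; fraction as HOCl = 1/(1 + 0.631) = 0.6131.
Free chlorine required for 1.27 ppm HOCl: 1.27 / 0.6131 = 2.071 ppm.
FC to add: 2.071 − 0.5 = 1.571 mg/L as Cl₂.
Cl₂ equivalent: 1.571 mg/L × 103,000 L = 161.8 g.
Product at 73.9% available Cl: 161.8 / 0.739 = 219 g.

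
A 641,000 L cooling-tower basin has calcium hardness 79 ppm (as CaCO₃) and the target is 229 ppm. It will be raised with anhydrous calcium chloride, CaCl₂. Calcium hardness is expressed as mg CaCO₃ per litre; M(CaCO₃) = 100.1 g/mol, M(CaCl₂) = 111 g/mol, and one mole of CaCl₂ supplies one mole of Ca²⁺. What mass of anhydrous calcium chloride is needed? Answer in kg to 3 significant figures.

107 kg

Hardness to add: (229 − 79) = 150 mg/L as CaCO₃ × 641,000 L = 96,150 g as CaCO₃.
Moles of Ca²⁺ (1 mol Ca²⁺ ≡ 1 mol CaCO₃): 96,150 / 100.1 g/mol = 960.5 mol.
Mass of CaCl₂: 960.5 × 111 = 106,600 g.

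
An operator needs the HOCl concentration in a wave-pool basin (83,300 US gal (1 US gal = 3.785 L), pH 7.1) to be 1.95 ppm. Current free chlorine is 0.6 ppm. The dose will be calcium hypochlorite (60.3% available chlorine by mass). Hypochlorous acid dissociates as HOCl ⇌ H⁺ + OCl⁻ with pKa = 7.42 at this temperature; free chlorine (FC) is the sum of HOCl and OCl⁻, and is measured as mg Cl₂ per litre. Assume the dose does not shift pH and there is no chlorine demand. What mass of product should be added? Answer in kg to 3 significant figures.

Volume: 83,300 US gal × 3.785 L/gal = 315,290 L.
[OCl⁻]/[HOCl] = 10^(pH − pKa) = 10^(7.1 − 7.42) = 0.4786; fraction as HOCl = 1/(1 + 0.4786) = 0.6763.
Free chlorine required for 1.95 ppm HOCl: 1.95 / 0.6763 = 2.883 ppm.
FC to add: 2.883 − 0.6 = 2.283 mg/L as Cl₂.
Cl₂ equivalent: 2.283 mg/L × 315,290 L = 719.9 g.
Product at 60.3% available Cl: 719.9 / 0.603 = 1194 g.

1.19 kg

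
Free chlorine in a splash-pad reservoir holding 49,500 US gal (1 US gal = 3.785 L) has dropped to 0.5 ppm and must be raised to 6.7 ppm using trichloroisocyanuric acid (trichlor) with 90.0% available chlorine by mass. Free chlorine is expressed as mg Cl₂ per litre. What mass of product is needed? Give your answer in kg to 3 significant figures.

1.29 kg

Volume: 49,500 US gal × 3.785 L/gal = 187,358 L.
Chlorine deficit: 6.7 − 0.5 = 6.2 ppm = 6.2 mg/L as Cl₂.
Cl₂ equivalent needed: 6.2 mg/L × 187,358 L = 1,162,000 mg = 1162 g.
Product at 90.0% available chlorine: 1162 / 0.9 = 1291 g.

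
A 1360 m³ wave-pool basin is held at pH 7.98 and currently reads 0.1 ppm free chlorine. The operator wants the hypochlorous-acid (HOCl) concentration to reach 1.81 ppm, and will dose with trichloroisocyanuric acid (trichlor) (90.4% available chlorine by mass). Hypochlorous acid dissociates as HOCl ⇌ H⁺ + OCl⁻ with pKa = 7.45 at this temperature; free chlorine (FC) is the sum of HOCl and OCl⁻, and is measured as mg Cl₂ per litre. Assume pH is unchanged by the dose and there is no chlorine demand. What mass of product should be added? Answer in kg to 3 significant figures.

Volume: 1360 m³ = 1,360,000 L.
[OCl⁻]/[HOCl] = 10^(pH − pKa) = 10^(7.98 − 7.45) = 3.388; fraction as HOCl = 1/(1 + 3.388) = 0.2279.
Free chlorine required for 1.81 ppm HOCl: 1.81 / 0.2279 = 7.943 ppm.
FC to add: 7.943 − 0.1 = 7.843 mg/L as Cl₂.
Cl₂ equivalent: 7.843 mg/L × 1,360,000 L = 10,670 g.
Product at 90.4% available Cl: 10,670 / 0.904 = 11,800 g.

11.8 kg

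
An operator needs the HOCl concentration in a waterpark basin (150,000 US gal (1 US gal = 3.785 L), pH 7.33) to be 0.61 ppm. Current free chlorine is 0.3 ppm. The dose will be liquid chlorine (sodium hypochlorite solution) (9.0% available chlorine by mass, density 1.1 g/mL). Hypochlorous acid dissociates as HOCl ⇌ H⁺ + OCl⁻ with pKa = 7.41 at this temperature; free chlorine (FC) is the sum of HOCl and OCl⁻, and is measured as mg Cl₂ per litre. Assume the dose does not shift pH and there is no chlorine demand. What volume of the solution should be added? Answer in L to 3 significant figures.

4.69 L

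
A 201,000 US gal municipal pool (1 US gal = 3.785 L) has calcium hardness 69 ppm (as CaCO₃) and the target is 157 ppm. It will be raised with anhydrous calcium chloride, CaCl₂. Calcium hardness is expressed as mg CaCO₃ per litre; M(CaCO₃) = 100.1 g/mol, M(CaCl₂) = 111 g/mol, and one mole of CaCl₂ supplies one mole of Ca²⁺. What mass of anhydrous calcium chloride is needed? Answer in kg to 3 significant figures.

74.2 kg

Volume: 201,000 US gal × 3.785 L/gal = 760,785 L.
Hardness to add: (157 − 69) = 88 mg/L as CaCO₃ × 760,785 L = 66,950 g as CaCO₃.
Moles of Ca²⁺ (1 mol Ca²⁺ ≡ 1 mol CaCO₃): 66,950 / 100.1 g/mol = 668.8 mol.
Mass of CaCl₂: 668.8 × 111 = 74,240 g.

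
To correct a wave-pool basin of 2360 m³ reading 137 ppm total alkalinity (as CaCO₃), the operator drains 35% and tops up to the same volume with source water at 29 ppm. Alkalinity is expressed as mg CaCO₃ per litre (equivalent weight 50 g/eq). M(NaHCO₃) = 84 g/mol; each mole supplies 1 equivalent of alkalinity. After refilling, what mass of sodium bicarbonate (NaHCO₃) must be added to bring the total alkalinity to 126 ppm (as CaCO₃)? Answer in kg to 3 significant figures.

Volume: 2360 m³ = 2,360,000 L.
After draining 35% and refilling: 137 × 0.65 + 29 × 0.35 = 99.2 ppm.
Deficit to target: 126 − 99.2 = 26.8 mg/L.
As CaCO₃: 26.8 mg/L × 2,360,000 L = 63,250 g; ÷ 50 g/eq ÷ 1 = 1265 mol NaHCO₃.
Mass: 1265 × 84 = 106,300 g.

106 kg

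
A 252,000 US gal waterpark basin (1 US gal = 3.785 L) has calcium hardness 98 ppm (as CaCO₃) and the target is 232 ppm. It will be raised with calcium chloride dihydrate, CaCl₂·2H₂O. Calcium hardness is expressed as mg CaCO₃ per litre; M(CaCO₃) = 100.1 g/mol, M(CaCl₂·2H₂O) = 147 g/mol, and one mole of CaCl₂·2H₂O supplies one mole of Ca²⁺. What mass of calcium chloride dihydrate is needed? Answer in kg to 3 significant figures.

188 kg

Volume: 252,000 US gal × 3.785 L/gal = 953,820 L.
Hardness to add: (232 − 98) = 134 mg/L as CaCO₃ × 953,820 L = 127,800 g as CaCO₃.
Moles of Ca²⁺ (1 mol Ca²⁺ ≡ 1 mol CaCO₃): 127,800 / 100.1 g/mol = 1277 mol.
Mass of CaCl₂·2H₂O: 1277 × 147 = 187,700 g.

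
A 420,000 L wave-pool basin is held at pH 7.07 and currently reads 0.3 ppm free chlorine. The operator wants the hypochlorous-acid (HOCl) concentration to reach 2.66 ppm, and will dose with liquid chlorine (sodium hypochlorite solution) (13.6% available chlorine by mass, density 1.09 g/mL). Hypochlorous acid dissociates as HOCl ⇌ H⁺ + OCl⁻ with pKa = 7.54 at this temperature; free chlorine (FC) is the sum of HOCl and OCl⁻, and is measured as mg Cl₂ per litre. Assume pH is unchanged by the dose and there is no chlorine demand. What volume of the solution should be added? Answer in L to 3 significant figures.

9.24 L

[OCl⁻]/[HOCl] = 10^(pH − pKa) = 10^(7.07 − 7.54) = 0.3388; fraction as HOCl = 1/(1 + 0.3388) = 0.7469.
Free chlorine required for 2.66 ppm HOCl: 2.66 / 0.7469 = 3.561 ppm.
FC to add: 3.561 − 0.3 = 3.261 mg/L as Cl₂.
Cl₂ equivalent: 3.261 mg/L × 420,000 L = 1370 g.
Product at 13.6% available Cl: 1370 / 0.136 = 10,070 g.
Volume: 10,070 g ÷ 1.09 g/mL = 9240 mL.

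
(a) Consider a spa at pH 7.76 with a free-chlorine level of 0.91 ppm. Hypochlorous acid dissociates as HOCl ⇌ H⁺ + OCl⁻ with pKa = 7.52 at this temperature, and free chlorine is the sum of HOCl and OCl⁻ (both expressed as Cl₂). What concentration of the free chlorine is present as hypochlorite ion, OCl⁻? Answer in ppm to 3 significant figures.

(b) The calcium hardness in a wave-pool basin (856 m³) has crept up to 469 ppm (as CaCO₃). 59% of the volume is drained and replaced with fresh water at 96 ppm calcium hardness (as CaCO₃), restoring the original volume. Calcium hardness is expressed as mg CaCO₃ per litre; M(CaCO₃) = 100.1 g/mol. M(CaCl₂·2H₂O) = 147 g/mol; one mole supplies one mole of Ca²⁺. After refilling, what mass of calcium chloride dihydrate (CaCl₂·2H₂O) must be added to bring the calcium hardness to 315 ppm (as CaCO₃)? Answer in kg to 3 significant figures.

(a) [OCl⁻]/[HOCl] = 10^(pH − pKa) = 10^(7.76 − 7.52) = 10^0.24 = 1.738.
(a) Fraction as HOCl = 1 / (1 + 1.738) = 0.3653.
(a) OCl⁻ = (1 − 0.3653) × 0.91 ppm = 0.5776 ppm.

(b) Volume: 856 m³ = 856,000 L.
(b) After draining 59% and refilling: 469 × 0.41 + 96 × 0.59 = 248.93 ppm.
(b) Deficit to target: 315 − 248.93 = 66.07 mg/L.
(b) As CaCO₃: 66.07 mg/L × 856,000 L = 56,560 g; ÷ 100.1 = 565 mol Ca²⁺.
(b) Mass: 565 × 147 = 83,050 g.

(a) 0.578 ppm; (b) 83.1 kg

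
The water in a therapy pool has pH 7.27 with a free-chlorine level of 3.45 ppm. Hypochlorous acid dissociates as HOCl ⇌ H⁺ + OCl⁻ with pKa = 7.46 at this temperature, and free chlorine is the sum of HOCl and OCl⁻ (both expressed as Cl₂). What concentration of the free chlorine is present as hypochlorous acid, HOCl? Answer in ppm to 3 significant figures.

[OCl⁻]/[HOCl] = 10^(pH − pKa) = 10^(7.27 − 7.46) = 10^-0.19 = 0.6457.
Fraction as HOCl = 1 / (1 + 0.6457) = 0.6077.
HOCl = 0.6077 × 3.45 ppm = 2.096 ppm.

2.10 ppm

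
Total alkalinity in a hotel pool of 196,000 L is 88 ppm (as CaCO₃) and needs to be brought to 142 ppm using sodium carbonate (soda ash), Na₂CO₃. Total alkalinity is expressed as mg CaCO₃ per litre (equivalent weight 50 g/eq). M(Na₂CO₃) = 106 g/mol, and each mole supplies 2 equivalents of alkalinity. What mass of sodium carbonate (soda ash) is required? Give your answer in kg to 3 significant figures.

Alkalinity to add: (142 − 88) = 54 mg/L as CaCO₃ × 196,000 L = 10,580 g as CaCO₃.
Equivalents: 10,580 g ÷ 50 g/eq = 211.7 eq.
Each mole of Na₂CO₃ supplies 2 eq, so 211.7 / 2 = 105.8 mol.
Mass: 105.8 mol × 106 g/mol = 11,220 g.

11.2 kg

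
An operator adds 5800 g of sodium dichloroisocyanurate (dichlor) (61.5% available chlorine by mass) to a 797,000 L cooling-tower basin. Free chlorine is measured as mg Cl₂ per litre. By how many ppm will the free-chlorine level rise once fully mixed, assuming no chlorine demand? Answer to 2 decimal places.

Available chlorine delivered: 5800 g × 0.615 = 3567 g as Cl₂.
Concentration rise: 3567 g / 797,000 L = 4.476 mg/L = 4.48 ppm.

4.48 ppm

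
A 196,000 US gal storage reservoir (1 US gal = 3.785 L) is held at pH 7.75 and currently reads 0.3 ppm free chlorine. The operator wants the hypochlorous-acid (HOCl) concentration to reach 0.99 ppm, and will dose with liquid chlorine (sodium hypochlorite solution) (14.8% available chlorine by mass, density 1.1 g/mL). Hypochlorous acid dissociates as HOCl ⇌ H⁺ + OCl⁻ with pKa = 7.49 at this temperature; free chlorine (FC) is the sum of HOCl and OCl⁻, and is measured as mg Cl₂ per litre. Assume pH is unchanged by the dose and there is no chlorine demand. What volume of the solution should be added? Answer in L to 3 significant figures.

Volume: 196,000 US gal × 3.785 L/gal = 741,860 L.
[OCl⁻]/[HOCl] = 10^(pH − pKa) = 10^(7.75 − 7.49) = 1.82; fraction as HOCl = 1/(1 + 1.82) = 0.3546.
Free chlorine required for 0.99 ppm HOCl: 0.99 / 0.3546 = 2.792 ppm.
FC to add: 2.792 − 0.3 = 2.492 mg/L as Cl₂.
Cl₂ equivalent: 2.492 mg/L × 741,860 L = 1848 g.
Product at 14.8% available Cl: 1848 / 0.148 = 12,490 g.
Volume: 12,490 g ÷ 1.1 g/mL = 11,350 mL.

11.4 L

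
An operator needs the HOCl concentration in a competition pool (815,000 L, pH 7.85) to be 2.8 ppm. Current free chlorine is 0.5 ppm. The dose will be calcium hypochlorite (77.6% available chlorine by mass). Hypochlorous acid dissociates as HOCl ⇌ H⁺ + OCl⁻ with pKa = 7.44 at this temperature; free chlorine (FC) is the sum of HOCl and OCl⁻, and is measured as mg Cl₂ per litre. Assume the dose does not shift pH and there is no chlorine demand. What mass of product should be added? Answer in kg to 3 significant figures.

9.97 kg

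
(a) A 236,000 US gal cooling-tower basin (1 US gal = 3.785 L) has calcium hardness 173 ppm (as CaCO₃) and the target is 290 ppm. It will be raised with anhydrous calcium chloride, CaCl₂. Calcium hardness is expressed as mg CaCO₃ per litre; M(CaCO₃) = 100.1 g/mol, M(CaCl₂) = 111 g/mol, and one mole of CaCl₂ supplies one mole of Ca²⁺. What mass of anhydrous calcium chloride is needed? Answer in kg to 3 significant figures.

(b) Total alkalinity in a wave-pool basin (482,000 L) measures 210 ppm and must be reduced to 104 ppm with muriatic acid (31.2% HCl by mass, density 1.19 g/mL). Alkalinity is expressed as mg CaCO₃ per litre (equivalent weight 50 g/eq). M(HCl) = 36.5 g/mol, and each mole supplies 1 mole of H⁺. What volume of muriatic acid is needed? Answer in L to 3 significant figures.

(a) Volume: 236,000 US gal × 3.785 L/gal = 893,260 L.
(a) Hardness to add: (290 − 173) = 117 mg/L as CaCO₃ × 893,260 L = 104,500 g as CaCO₃.
(a) Moles of Ca²⁺ (1 mol Ca²⁺ ≡ 1 mol CaCO₃): 104,500 / 100.1 g/mol = 1044 mol.
(a) Mass of CaCl₂: 1044 × 111 = 115,900 g.

(b) Alkalinity to neutralize: (210 − 104) = 106 mg/L as CaCO₃ × 482,000 L = 51,090 g as CaCO₃.
(b) Equivalents of H⁺ required: 51,090 ÷ 50 g/eq = 1022 eq = 1022 mol HCl.
(b) Mass of HCl: 1022 × 36.5 = 37,300 g.
(b) Mass of 31.2% solution: 37,300 / 0.312 = 119,500 g.
(b) Volume: 119,500 g ÷ 1.19 g/mL = 100,500 mL.

(a) 116 kg; (b) 100 L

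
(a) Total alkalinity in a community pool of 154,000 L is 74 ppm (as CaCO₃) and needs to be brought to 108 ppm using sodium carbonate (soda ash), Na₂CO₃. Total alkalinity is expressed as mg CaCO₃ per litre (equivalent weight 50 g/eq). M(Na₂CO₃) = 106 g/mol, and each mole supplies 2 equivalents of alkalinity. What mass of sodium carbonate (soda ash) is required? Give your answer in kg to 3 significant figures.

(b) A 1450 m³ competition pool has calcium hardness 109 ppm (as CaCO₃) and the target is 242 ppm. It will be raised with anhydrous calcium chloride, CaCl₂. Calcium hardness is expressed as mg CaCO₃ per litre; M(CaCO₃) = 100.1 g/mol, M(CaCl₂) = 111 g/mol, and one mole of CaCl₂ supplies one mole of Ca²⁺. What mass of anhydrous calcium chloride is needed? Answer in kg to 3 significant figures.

(a) 5.55 kg; (b) 214 kg

(a) Alkalinity to add: (108 − 74) = 34 mg/L as CaCO₃ × 154,000 L = 5236 g as CaCO₃.
(a) Equivalents: 5236 g ÷ 50 g/eq = 104.7 eq.
(a) Each mole of Na₂CO₃ supplies 2 eq, so 104.7 / 2 = 52.36 mol.
(a) Mass: 52.36 mol × 106 g/mol = 5550 g.

(b) Volume: 1450 m³ = 1,450,000 L.
(b) Hardness to add: (242 − 109) = 133 mg/L as CaCO₃ × 1,450,000 L = 192,800 g as CaCO₃.
(b) Moles of Ca²⁺ (1 mol Ca²⁺ ≡ 1 mol CaCO₃): 192,800 / 100.1 g/mol = 1927 mol.
(b) Mass of CaCl₂: 1927 × 111 = 213,800 g.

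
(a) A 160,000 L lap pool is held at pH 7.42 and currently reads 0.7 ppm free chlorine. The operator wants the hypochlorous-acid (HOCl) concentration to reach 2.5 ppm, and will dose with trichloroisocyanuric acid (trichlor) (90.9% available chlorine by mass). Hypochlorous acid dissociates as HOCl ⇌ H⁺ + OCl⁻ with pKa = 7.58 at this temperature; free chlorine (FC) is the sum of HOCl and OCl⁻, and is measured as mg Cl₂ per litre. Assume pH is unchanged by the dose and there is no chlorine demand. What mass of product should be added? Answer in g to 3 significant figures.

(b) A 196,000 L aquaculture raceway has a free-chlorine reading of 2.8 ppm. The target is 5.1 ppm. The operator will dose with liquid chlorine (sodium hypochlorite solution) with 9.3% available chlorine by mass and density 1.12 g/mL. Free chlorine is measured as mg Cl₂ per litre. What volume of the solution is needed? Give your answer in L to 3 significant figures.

(a) [OCl⁻]/[HOCl] = 10^(pH − pKa) = 10^(7.42 − 7.58) = 0.6918; fraction as HOCl = 1/(1 + 0.6918) = 0.5911.
(a) Free chlorine required for 2.5 ppm HOCl: 2.5 / 0.5911 = 4.23 ppm.
(a) FC to add: 4.23 − 0.7 = 3.53 mg/L as Cl₂.
(a) Cl₂ equivalent: 3.53 mg/L × 160,000 L = 564.7 g.
(a) Product at 90.9% available Cl: 564.7 / 0.909 = 621.3 g.

(b) Chlorine deficit: 5.1 − 2.8 = 2.3 ppm = 2.3 mg/L as Cl₂.
(b) Cl₂ equivalent needed: 2.3 mg/L × 196,000 L = 450,800 mg = 450.8 g.
(b) Product at 9.3% available chlorine: 450.8 / 0.093 = 4847 g.
(b) Volume at density 1.12 g/mL: 4847 g ÷ 1.12 g/mL = 4328 mL.

(a) 621 g; (b) 4.33 L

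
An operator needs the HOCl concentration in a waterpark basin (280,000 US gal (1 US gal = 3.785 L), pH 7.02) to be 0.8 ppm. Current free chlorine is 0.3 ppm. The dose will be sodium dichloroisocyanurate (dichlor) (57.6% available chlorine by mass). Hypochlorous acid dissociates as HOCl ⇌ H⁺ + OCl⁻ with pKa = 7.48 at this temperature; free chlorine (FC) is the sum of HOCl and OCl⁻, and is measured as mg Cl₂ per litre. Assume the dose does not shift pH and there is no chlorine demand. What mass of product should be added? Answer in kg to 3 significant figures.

Volume: 280,000 US gal × 3.785 L/gal = 1,059,800 L.
[OCl⁻]/[HOCl] = 10^(pH − pKa) = 10^(7.02 − 7.48) = 0.3467; fraction as HOCl = 1/(1 + 0.3467) = 0.7425.
Free chlorine required for 0.8 ppm HOCl: 0.8 / 0.7425 = 1.077 ppm.
FC to add: 1.077 − 0.3 = 0.7774 mg/L as Cl₂.
Cl₂ equivalent: 0.7774 mg/L × 1,059,800 L = 823.9 g.
Product at 57.6% available Cl: 823.9 / 0.576 = 1430 g.

1.43 kg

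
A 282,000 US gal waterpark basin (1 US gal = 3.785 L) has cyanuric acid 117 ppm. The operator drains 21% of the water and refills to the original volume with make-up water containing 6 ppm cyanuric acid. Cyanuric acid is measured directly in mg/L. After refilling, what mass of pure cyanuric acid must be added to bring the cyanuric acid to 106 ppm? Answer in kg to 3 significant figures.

Volume: 282,000 US gal × 3.785 L/gal = 1,067,370 L.
After draining 21% and refilling: 117 × 0.79 + 6 × 0.21 = 93.69 ppm.
Deficit to target: 106 − 93.69 = 12.31 mg/L.
Mass: 12.31 mg/L × 1,067,370 L = 13,140 g cyanuric acid.

13.1 kg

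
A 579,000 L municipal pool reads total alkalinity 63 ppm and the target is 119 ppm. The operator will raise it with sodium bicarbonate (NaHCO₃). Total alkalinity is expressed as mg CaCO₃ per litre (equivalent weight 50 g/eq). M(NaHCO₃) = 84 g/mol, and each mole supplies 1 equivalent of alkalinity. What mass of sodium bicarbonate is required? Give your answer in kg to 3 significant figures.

54.5 kg

Alkalinity to add: (119 − 63) = 56 mg/L as CaCO₃ × 579,000 L = 32,420 g as CaCO₃.
Equivalents: 32,420 g ÷ 50 g/eq = 648.5 eq.
NaHCO₃ supplies 1 eq per mole → 648.5 mol.
Mass: 648.5 mol × 84 g/mol = 54,470 g.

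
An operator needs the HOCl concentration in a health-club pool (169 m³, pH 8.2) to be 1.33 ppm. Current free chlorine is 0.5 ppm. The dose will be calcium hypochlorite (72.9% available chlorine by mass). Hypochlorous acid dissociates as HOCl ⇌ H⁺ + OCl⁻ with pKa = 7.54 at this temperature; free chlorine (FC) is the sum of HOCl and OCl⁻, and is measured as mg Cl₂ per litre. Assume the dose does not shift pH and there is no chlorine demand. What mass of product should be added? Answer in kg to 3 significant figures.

1.60 kg

Volume: 169 m³ = 169,000 L.
[OCl⁻]/[HOCl] = 10^(pH − pKa) = 10^(8.2 − 7.54) = 4.571; fraction as HOCl = 1/(1 + 4.571) = 0.1795.
Free chlorine required for 1.33 ppm HOCl: 1.33 / 0.1795 = 7.409 ppm.
FC to add: 7.409 − 0.5 = 6.909 mg/L as Cl₂.
Cl₂ equivalent: 6.909 mg/L × 169,000 L = 1168 g.
Product at 72.9% available Cl: 1168 / 0.729 = 1602 g.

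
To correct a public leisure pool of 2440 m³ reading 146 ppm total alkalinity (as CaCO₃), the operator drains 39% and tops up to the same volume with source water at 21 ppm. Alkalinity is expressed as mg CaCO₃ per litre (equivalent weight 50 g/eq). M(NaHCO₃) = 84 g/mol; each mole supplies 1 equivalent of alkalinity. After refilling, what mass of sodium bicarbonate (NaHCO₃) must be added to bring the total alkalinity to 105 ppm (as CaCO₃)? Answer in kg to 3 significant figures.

Volume: 2440 m³ = 2,440,000 L.
After draining 39% and refilling: 146 × 0.61 + 21 × 0.39 = 97.25 ppm.
Deficit to target: 105 − 97.25 = 7.75 mg/L.
As CaCO₃: 7.75 mg/L × 2,440,000 L = 18,910 g; ÷ 50 g/eq ÷ 1 = 378.2 mol NaHCO₃.
Mass: 378.2 × 84 = 31,770 g.

31.8 kg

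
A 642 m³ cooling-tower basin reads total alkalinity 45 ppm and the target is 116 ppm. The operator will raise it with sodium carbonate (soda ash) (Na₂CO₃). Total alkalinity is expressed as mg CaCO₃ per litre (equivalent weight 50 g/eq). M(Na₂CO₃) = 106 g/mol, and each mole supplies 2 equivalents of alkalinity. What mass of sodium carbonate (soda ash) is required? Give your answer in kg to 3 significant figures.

48.3 kg

Volume: 642 m³ = 642,000 L.
Alkalinity to add: (116 − 45) = 71 mg/L as CaCO₃ × 642,000 L = 45,580 g as CaCO₃.
Equivalents: 45,580 g ÷ 50 g/eq = 911.6 eq.
Each mole of Na₂CO₃ supplies 2 eq, so 911.6 / 2 = 455.8 mol.
Mass: 455.8 mol × 106 g/mol = 48,320 g.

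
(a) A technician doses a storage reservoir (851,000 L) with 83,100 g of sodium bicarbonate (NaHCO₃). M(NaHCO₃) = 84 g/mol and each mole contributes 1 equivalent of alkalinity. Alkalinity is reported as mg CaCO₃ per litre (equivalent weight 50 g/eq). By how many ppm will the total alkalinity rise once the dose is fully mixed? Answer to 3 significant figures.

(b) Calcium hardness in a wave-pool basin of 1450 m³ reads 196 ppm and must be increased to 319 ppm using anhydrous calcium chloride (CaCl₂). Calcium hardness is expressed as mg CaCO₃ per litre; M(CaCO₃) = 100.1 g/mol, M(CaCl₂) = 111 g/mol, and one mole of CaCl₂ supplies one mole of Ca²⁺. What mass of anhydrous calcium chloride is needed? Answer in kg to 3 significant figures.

(a) 58.1 ppm; (b) 198 kg

(a) Moles of NaHCO₃: 83,100 g ÷ 84 g/mol = 989.3 mol → 989.3 eq of alkalinity.
(a) As CaCO₃: 989.3 eq × 50 g/eq = 49,460 g.
(a) Rise: 49,460 g / 851,000 L × 1000 = 58.12 mg/L.

(b) Volume: 1450 m³ = 1,450,000 L.
(b) Hardness to add: (319 − 196) = 123 mg/L as CaCO₃ × 1,450,000 L = 178,400 g as CaCO₃.
(b) Moles of Ca²⁺ (1 mol Ca²⁺ ≡ 1 mol CaCO₃): 178,400 / 100.1 g/mol = 1782 mol.
(b) Mass of CaCl₂: 1782 × 111 = 197,800 g.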